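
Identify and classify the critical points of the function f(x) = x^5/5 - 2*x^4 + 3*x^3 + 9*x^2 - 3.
f'(x) = x*(x^3 - 8*x^2 + 9*x + 18)

Solve f'(x) = 0:
  Factor: x^4 - 8*x^3 + 9*x^2 + 18*x = x*(x - 6)*(x - 3)*(x + 1) = 0.
  ⇒ x = -1, 0, 3, 6

f''(x) = 4*x^3 - 24*x^2 + 18*x + 18
Second-derivative test at each critical point:
  f''(-1) = -28 < 0 → local maximum
  f''(0) = 18 > 0 → local minimum
  f''(3) = -36 < 0 → local maximum
  f''(6) = 126 > 0 → local minimum

Critical points: x = -1 (local maximum); x = 0 (local minimum); x = 3 (local maximum); x = 6 (local minimum)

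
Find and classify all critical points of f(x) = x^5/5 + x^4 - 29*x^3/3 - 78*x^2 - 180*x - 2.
f'(x) = x^4 + 4*x^3 - 29*x^2 - 156*x - 180

Solve f'(x) = 0:
  Factor: x^4 + 4*x^3 - 29*x^2 - 156*x - 180 = (x - 6)*(x + 2)*(x + 3)*(x + 5) = 0.
  ⇒ x = -5, -3, -2, 6

f''(x) = 4*x^3 + 12*x^2 - 58*x - 156
Second-derivative test at each critical point:
  f''(-5) = -66 < 0 → local maximum
  f''(-3) = 18 > 0 → local minimum
  f''(-2) = -24 < 0 → local maximum
  f''(6) = 792 > 0 → local minimum

Critical points: x = -5 (local maximum); x = -3 (local minimum); x = -2 (local maximum); x = 6 (local minimum)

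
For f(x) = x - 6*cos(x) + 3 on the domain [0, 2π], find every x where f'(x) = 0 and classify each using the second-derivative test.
f'(x) = 6*sin(x) + 1

Solve f'(x) = 0 on [0, 2π]:
  f'(x) = 0 ⇔ sin(x) = -1/6, i.e. x = arcsin(-1/6) + 2nπ or x = π − arcsin(-1/6) + 2nπ; keep the solutions lying in [0, 2π].
  ⇒ x = asin(1/6) + pi ≈ 3.3090, -asin(1/6) + 2*pi ≈ 6.1157

f''(x) = 6*cos(x)
Second-derivative test at each critical point:
  f''(3.3090) = -5.9161 < 0 → local maximum
  f''(6.1157) = 5.9161 > 0 → local minimum

Critical points: x = asin(1/6) + pi ≈ 3.3090 (local maximum); x = -asin(1/6) + 2*pi ≈ 6.1157 (local minimum)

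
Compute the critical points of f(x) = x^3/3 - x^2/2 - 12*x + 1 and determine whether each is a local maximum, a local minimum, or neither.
f'(x) = x^2 - x - 12

Solve f'(x) = 0:
  Factor: x^2 - x - 12 = (x - 4)*(x + 3) = 0.
  ⇒ x = -3, 4

f''(x) = 2*x - 1
Second-derivative test at each critical point:
  f''(-3) = -7 < 0 → local maximum
  f''(4) = 7 > 0 → local minimum

Critical points: x = -3 (local maximum); x = 4 (local minimum)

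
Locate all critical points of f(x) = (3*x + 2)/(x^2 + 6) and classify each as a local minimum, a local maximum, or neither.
f'(x) = (-3*x^2 - 4*x + 18)/(x^4 + 12*x^2 + 36)

Solve f'(x) = 0:
  f'(x) = -(3*x^2 + 4*x - 18)/(x^2 + 6)^2; the denominator is positive wherever f is defined, so f'(x) = 0 ⇔ -3*x^2 - 4*x + 18 = 0.
  3*x^2 + 4*x - 18 = 0 has no rational roots; quadratic formula: x = (-4 ± √232)/6.
  ⇒ x = -sqrt(58)/3 - 2/3 ≈ -3.2053, -2/3 + sqrt(58)/3 ≈ 1.8719

f''(x) = 2*(4*x^2*(3*x + 2) - (9*x + 2)*(x^2 + 6))/(x^2 + 6)^3
Second-derivative test at each critical point:
  f''(-3.2053) = 0.0575 > 0 → local minimum
  f''(1.8719) = -0.1686 < 0 → local maximum

Critical points: x = -sqrt(58)/3 - 2/3 ≈ -3.2053 (local minimum); x = -2/3 + sqrt(58)/3 ≈ 1.8719 (local maximum)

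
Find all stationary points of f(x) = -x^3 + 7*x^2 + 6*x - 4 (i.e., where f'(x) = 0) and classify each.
f'(x) = -3*x^2 + 14*x + 6

Solve f'(x) = 0:
  3*x^2 - 14*x - 6 = 0 has no rational roots; quadratic formula: x = (14 ± √268)/6.
  ⇒ x = 7/3 - sqrt(67)/3 ≈ -0.3951, 7/3 + sqrt(67)/3 ≈ 5.0618

f''(x) = 14 - 6*x
Second-derivative test at each critical point:
  f''(-0.3951) = 16.3707 > 0 → local minimum
  f''(5.0618) = -16.3707 < 0 → local maximum

Critical points: x = 7/3 - sqrt(67)/3 ≈ -0.3951 (local minimum); x = 7/3 + sqrt(67)/3 ≈ 5.0618 (local maximum)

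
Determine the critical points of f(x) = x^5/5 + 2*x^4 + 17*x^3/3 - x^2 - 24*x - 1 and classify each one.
f'(x) = x^4 + 8*x^3 + 17*x^2 - 2*x - 24

Solve f'(x) = 0:
  Factor: x^4 + 8*x^3 + 17*x^2 - 2*x - 24 = (x - 1)*(x + 2)*(x + 3)*(x + 4) = 0.
  ⇒ x = -4, -3, -2, 1

f''(x) = 4*x^3 + 24*x^2 + 34*x - 2
Second-derivative test at each critical point:
  f''(-4) = -10 < 0 → local maximum
  f''(-3) = 4 > 0 → local minimum
  f''(-2) = -6 < 0 → local maximum
  f''(1) = 60 > 0 → local minimum

Critical points: x = -4 (local maximum); x = -3 (local minimum); x = -2 (local maximum); x = 1 (local minimum)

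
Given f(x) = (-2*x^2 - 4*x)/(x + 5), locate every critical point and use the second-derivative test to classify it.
f'(x) = 2*(-x^2 - 10*x - 10)/(x^2 + 10*x + 25)

Solve f'(x) = 0:
  f'(x) = -2*(x^2 + 10*x + 10)/(x + 5)^2; the denominator is positive wherever f is defined, so f'(x) = 0 ⇔ -2*x^2 - 20*x - 20 = 0.
  Factor: -2*x^2 - 20*x - 20 = -2*(x^2 + 10*x + 10); x^2 + 10*x + 10 = 0 has no rational roots; quadratic formula: x = (-10 ± √60)/2.
  ⇒ x = -5 - sqrt(15) ≈ -8.8730, -5 + sqrt(15) ≈ -1.1270

f''(x) = -60/(x^3 + 15*x^2 + 75*x + 125)
Second-derivative test at each critical point:
  f''(-8.8730) = 1.0328 > 0 → local minimum
  f''(-1.1270) = -1.0328 < 0 → local maximum

Critical points: x = -5 - sqrt(15) ≈ -8.8730 (local minimum); x = -5 + sqrt(15) ≈ -1.1270 (local maximum)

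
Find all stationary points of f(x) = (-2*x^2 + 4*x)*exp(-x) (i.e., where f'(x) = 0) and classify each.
f'(x) = 2*(x^2 - 4*x + 2)*exp(-x)

Solve f'(x) = 0:
  f'(x) = (2*x^2 - 8*x + 4)·exp(-x) and exp(-x) > 0 for every x, so f'(x) = 0 ⇔ 2*x^2 - 8*x + 4 = 0.
  Factor: 2*x^2 - 8*x + 4 = 2*(x^2 - 4*x + 2); x^2 - 4*x + 2 = 0 has no rational roots; quadratic formula: x = (4 ± √8)/2.
  ⇒ x = 2 - sqrt(2) ≈ 0.5858, sqrt(2) + 2 ≈ 3.4142

f''(x) = 2*(-x^2 + 6*x - 6)*exp(-x)
Second-derivative test at each critical point:
  f''(0.5858) = -3.1490 < 0 → local maximum
  f''(3.4142) = 0.1861 > 0 → local minimum

Critical points: x = 2 - sqrt(2) ≈ 0.5858 (local maximum); x = sqrt(2) + 2 ≈ 3.4142 (local minimum)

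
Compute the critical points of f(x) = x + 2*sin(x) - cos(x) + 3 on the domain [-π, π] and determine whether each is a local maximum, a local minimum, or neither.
f'(x) = sin(x) + 2*cos(x) + 1

Solve f'(x) = 0 on [-π, π]:
  f'(x) = 0 ⇔ sin(x) + 2*cos(x) = -1. Write the left side as R·cos(x + φ) with R = √(2² + (-1)²) = sqrt(5), cos φ = 2*sqrt(5)/5, sin φ = -sqrt(5)/5; then cos(x + φ) = -sqrt(5)/5. Solve for x and keep the solutions lying in [-π, π].
  ⇒ x = -pi/2 ≈ -1.5708, pi - atan(3/4) ≈ 2.4981

f''(x) = -2*sin(x) + cos(x)
Second-derivative test at each critical point:
  f''(-1.5708) = 2 > 0 → local minimum
  f''(2.4981) = -2 < 0 → local maximum

Critical points: x = -pi/2 ≈ -1.5708 (local minimum); x = pi - atan(3/4) ≈ 2.4981 (local maximum)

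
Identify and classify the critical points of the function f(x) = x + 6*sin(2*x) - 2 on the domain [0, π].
f'(x) = 12*cos(2*x) + 1

Solve f'(x) = 0 on [0, π]:
  f'(x) = 0 ⇔ cos(2*x) = -1/12, i.e. 2*x = ±arccos(-1/12) + 2nπ; keep the solutions lying in [0, π].
  ⇒ x = acos(-1/12)/2 ≈ 0.8271, pi - acos(-1/12)/2 ≈ 2.3145

f''(x) = -24*sin(2*x)
Second-derivative test at each critical point:
  f''(0.8271) = -23.9165 < 0 → local maximum
  f''(2.3145) = 23.9165 > 0 → local minimum

Critical points: x = acos(-1/12)/2 ≈ 0.8271 (local maximum); x = pi - acos(-1/12)/2 ≈ 2.3145 (local minimum)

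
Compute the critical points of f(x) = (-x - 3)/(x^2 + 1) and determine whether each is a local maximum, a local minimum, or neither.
f'(x) = (-x^2 + 2*x*(x + 3) - 1)/(x^2 + 1)^2

Solve f'(x) = 0:
  f'(x) = (x^2 + 6*x - 1)/(x^2 + 1)^2; the denominator is positive wherever f is defined, so f'(x) = 0 ⇔ x^2 + 6*x - 1 = 0.
  x^2 + 6*x - 1 = 0 has no rational roots; quadratic formula: x = (-6 ± √40)/2.
  ⇒ x = -sqrt(10) - 3 ≈ -6.1623, -3 + sqrt(10) ≈ 0.1623

f''(x) = 2*(-4*x^2*(x + 3) + 3*(x + 1)*(x^2 + 1))/(x^2 + 1)^3
Second-derivative test at each critical point:
  f''(-6.1623) = -0.0042 < 0 → local maximum
  f''(0.1623) = 6.0042 > 0 → local minimum

Critical points: x = -sqrt(10) - 3 ≈ -6.1623 (local maximum); x = -3 + sqrt(10) ≈ 0.1623 (local minimum)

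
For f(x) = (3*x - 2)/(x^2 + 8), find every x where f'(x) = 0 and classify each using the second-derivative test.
f'(x) = (-3*x^2 + 4*x + 24)/(x^4 + 16*x^2 + 64)

Solve f'(x) = 0:
  f'(x) = -(3*x^2 - 4*x - 24)/(x^2 + 8)^2; the denominator is positive wherever f is defined, so f'(x) = 0 ⇔ -3*x^2 + 4*x + 24 = 0.
  3*x^2 - 4*x - 24 = 0 has no rational roots; quadratic formula: x = (4 ± √304)/6.
  ⇒ x = 2/3 - 2*sqrt(19)/3 ≈ -2.2393, 2/3 + 2*sqrt(19)/3 ≈ 3.5726

f''(x) = 2*(4*x^2*(3*x - 2) + (2 - 9*x)*(x^2 + 8))/(x^2 + 8)^3
Second-derivative test at each critical point:
  f''(-2.2393) = 0.1029 > 0 → local minimum
  f''(3.5726) = -0.0404 < 0 → local maximum

Critical points: x = 2/3 - 2*sqrt(19)/3 ≈ -2.2393 (local minimum); x = 2/3 + 2*sqrt(19)/3 ≈ 3.5726 (local maximum)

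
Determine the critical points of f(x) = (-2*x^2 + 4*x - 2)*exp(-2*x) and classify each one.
f'(x) = 4*(x^2 - 3*x + 2)*exp(-2*x)

Solve f'(x) = 0:
  f'(x) = (4*x^2 - 12*x + 8)·exp(-2*x) and exp(-2*x) > 0 for every x, so f'(x) = 0 ⇔ 4*x^2 - 12*x + 8 = 0.
  Factor: 4*x^2 - 12*x + 8 = 4*(x - 2)*(x - 1) = 0.
  ⇒ x = 1, 2

f''(x) = 4*(-2*x^2 + 8*x - 7)*exp(-2*x)
Second-derivative test at each critical point:
  f''(1) = -0.5413 < 0 → local maximum
  f''(2) = 0.0733 > 0 → local minimum

Critical points: x = 1 (local maximum); x = 2 (local minimum)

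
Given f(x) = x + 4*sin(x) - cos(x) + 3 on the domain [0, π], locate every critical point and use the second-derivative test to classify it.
f'(x) = sin(x) + 4*cos(x) + 1

Solve f'(x) = 0 on [0, π]:
  f'(x) = 0 ⇔ sin(x) + 4*cos(x) = -1. Write the left side as R·cos(x + φ) with R = √(4² + (-1)²) = sqrt(17), cos φ = 4*sqrt(17)/17, sin φ = -sqrt(17)/17; then cos(x + φ) = -sqrt(17)/17. Solve for x and keep the solutions lying in [0, π].
  ⇒ x = pi - atan(15/8) ≈ 2.0608

f''(x) = -4*sin(x) + cos(x)
Second-derivative test at each critical point:
  f''(2.0608) = -4 < 0 → local maximum

Critical points: x = pi - atan(15/8) ≈ 2.0608 (local maximum)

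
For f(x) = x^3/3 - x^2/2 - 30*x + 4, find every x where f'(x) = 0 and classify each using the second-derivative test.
f'(x) = x^2 - x - 30

Solve f'(x) = 0:
  Factor: x^2 - x - 30 = (x - 6)*(x + 5) = 0.
  ⇒ x = -5, 6

f''(x) = 2*x - 1
Second-derivative test at each critical point:
  f''(-5) = -11 < 0 → local maximum
  f''(6) = 11 > 0 → local minimum

Critical points: x = -5 (local maximum); x = 6 (local minimum)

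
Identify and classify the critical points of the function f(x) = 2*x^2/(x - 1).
f'(x) = 2*x*(x - 2)/(x^2 - 2*x + 1)

Solve f'(x) = 0:
  f'(x) = 2*x*(x - 2)/(x - 1)^2; the denominator is positive wherever f is defined, so f'(x) = 0 ⇔ 2*x^2 - 4*x = 0.
  Factor: 2*x^2 - 4*x = 2*x*(x - 2) = 0.
  ⇒ x = 0, 2

f''(x) = 4/(x^3 - 3*x^2 + 3*x - 1)
Second-derivative test at each critical point:
  f''(0) = -4 < 0 → local maximum
  f''(2) = 4 > 0 → local minimum

Critical points: x = 0 (local maximum); x = 2 (local minimum)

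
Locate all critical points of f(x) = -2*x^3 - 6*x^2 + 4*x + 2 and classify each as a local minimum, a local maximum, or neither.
f'(x) = -6*x^2 - 12*x + 4

Solve f'(x) = 0:
  Factor: -6*x^2 - 12*x + 4 = -2*(3*x^2 + 6*x - 2); 3*x^2 + 6*x - 2 = 0 has no rational roots; quadratic formula: x = (-6 ± √60)/6.
  ⇒ x = -sqrt(15)/3 - 1 ≈ -2.2910, -1 + sqrt(15)/3 ≈ 0.2910

f''(x) = -12*x - 12
Second-derivative test at each critical point:
  f''(-2.2910) = 15.4919 > 0 → local minimum
  f''(0.2910) = -15.4919 < 0 → local maximum

Critical points: x = -sqrt(15)/3 - 1 ≈ -2.2910 (local minimum); x = -1 + sqrt(15)/3 ≈ 0.2910 (local maximum)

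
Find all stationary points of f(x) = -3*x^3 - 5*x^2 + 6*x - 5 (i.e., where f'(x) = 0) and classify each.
f'(x) = -9*x^2 - 10*x + 6

Solve f'(x) = 0:
  9*x^2 + 10*x - 6 = 0 has no rational roots; quadratic formula: x = (-10 ± √316)/18.
  ⇒ x = -sqrt(79)/9 - 5/9 ≈ -1.5431, -5/9 + sqrt(79)/9 ≈ 0.4320

f''(x) = -18*x - 10
Second-derivative test at each critical point:
  f''(-1.5431) = 17.7764 > 0 → local minimum
  f''(0.4320) = -17.7764 < 0 → local maximum

Critical points: x = -sqrt(79)/9 - 5/9 ≈ -1.5431 (local minimum); x = -5/9 + sqrt(79)/9 ≈ 0.4320 (local maximum)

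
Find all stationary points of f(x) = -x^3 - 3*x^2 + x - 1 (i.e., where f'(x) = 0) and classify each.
f'(x) = -3*x^2 - 6*x + 1

Solve f'(x) = 0:
  3*x^2 + 6*x - 1 = 0 has no rational roots; quadratic formula: x = (-6 ± √48)/6.
  ⇒ x = -2*sqrt(3)/3 - 1 ≈ -2.1547, -1 + 2*sqrt(3)/3 ≈ 0.1547

f''(x) = -6*x - 6
Second-derivative test at each critical point:
  f''(-2.1547) = 6.9282 > 0 → local minimum
  f''(0.1547) = -6.9282 < 0 → local maximum

Critical points: x = -2*sqrt(3)/3 - 1 ≈ -2.1547 (local minimum); x = -1 + 2*sqrt(3)/3 ≈ 0.1547 (local maximum)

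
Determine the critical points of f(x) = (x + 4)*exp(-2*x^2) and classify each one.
f'(x) = (-4*x*(x + 4) + 1)*exp(-2*x^2)

Solve f'(x) = 0:
  f'(x) = (-4*x^2 - 16*x + 1)·exp(-2*x^2) and exp(-2*x^2) > 0 for every x, so f'(x) = 0 ⇔ -4*x^2 - 16*x + 1 = 0.
  4*x^2 + 16*x - 1 = 0 has no rational roots; quadratic formula: x = (-16 ± √272)/8.
  ⇒ x = -sqrt(17)/2 - 2 ≈ -4.0616, -2 + sqrt(17)/2 ≈ 0.0616

f''(x) = 4*(4*x^2*(x + 4) - 3*x - 4)*exp(-2*x^2)
Second-derivative test at each critical point:
  f''(-4.0616) = 7.742e-14 > 0 → local minimum
  f''(0.0616) = -16.3679 < 0 → local maximum

Critical points: x = -sqrt(17)/2 - 2 ≈ -4.0616 (local minimum); x = -2 + sqrt(17)/2 ≈ 0.0616 (local maximum)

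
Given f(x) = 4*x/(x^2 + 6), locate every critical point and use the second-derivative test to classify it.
f'(x) = 4*(6 - x^2)/(x^4 + 12*x^2 + 36)

Solve f'(x) = 0:
  f'(x) = -4*(x^2 - 6)/(x^2 + 6)^2; the denominator is positive wherever f is defined, so f'(x) = 0 ⇔ 24 - 4*x^2 = 0.
  Factor: 24 - 4*x^2 = -4*(x^2 - 6); x^2 - 6 = 0 has no rational roots; quadratic formula: x = (0 ± √24)/2.
  ⇒ x = -sqrt(6) ≈ -2.4495, sqrt(6) ≈ 2.4495

f''(x) = 8*x*(x^2 - 18)/(x^2 + 6)^3
Second-derivative test at each critical point:
  f''(-2.4495) = 0.1361 > 0 → local minimum
  f''(2.4495) = -0.1361 < 0 → local maximum

Critical points: x = -sqrt(6) ≈ -2.4495 (local minimum); x = sqrt(6) ≈ 2.4495 (local maximum)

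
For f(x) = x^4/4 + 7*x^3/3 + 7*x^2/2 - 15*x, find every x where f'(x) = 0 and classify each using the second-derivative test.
f'(x) = x^3 + 7*x^2 + 7*x - 15

Solve f'(x) = 0:
  Factor: x^3 + 7*x^2 + 7*x - 15 = (x - 1)*(x + 3)*(x + 5) = 0.
  ⇒ x = -5, -3, 1

f''(x) = 3*x^2 + 14*x + 7
Second-derivative test at each critical point:
  f''(-5) = 12 > 0 → local minimum
  f''(-3) = -8 < 0 → local maximum
  f''(1) = 24 > 0 → local minimum

Critical points: x = -5 (local minimum); x = -3 (local maximum); x = 1 (local minimum)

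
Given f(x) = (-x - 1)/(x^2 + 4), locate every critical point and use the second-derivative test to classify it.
f'(x) = (-x^2 + 2*x*(x + 1) - 4)/(x^2 + 4)^2

Solve f'(x) = 0:
  f'(x) = (x^2 + 2*x - 4)/(x^2 + 4)^2; the denominator is positive wherever f is defined, so f'(x) = 0 ⇔ x^2 + 2*x - 4 = 0.
  x^2 + 2*x - 4 = 0 has no rational roots; quadratic formula: x = (-2 ± √20)/2.
  ⇒ x = -sqrt(5) - 1 ≈ -3.2361, -1 + sqrt(5) ≈ 1.2361

f''(x) = 2*(-4*x^2*(x + 1) + (3*x + 1)*(x^2 + 4))/(x^2 + 4)^3
Second-derivative test at each critical point:
  f''(-3.2361) = -0.0214 < 0 → local maximum
  f''(1.2361) = 0.1464 > 0 → local minimum

Critical points: x = -sqrt(5) - 1 ≈ -3.2361 (local maximum); x = -1 + sqrt(5) ≈ 1.2361 (local minimum)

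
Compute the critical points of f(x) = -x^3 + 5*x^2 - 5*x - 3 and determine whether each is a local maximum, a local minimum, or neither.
f'(x) = -3*x^2 + 10*x - 5

Solve f'(x) = 0:
  3*x^2 - 10*x + 5 = 0 has no rational roots; quadratic formula: x = (10 ± √40)/6.
  ⇒ x = 5/3 - sqrt(10)/3 ≈ 0.6126, sqrt(10)/3 + 5/3 ≈ 2.7208

f''(x) = 10 - 6*x
Second-derivative test at each critical point:
  f''(0.6126) = 6.3246 > 0 → local minimum
  f''(2.7208) = -6.3246 < 0 → local maximum

Critical points: x = 5/3 - sqrt(10)/3 ≈ 0.6126 (local minimum); x = sqrt(10)/3 + 5/3 ≈ 2.7208 (local maximum)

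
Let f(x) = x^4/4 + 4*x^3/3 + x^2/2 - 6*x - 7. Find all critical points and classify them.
f'(x) = x^3 + 4*x^2 + x - 6

Solve f'(x) = 0:
  Factor: x^3 + 4*x^2 + x - 6 = (x - 1)*(x + 2)*(x + 3) = 0.
  ⇒ x = -3, -2, 1

f''(x) = 3*x^2 + 8*x + 1
Second-derivative test at each critical point:
  f''(-3) = 4 > 0 → local minimum
  f''(-2) = -3 < 0 → local maximum
  f''(1) = 12 > 0 → local minimum

Critical points: x = -3 (local minimum); x = -2 (local maximum); x = 1 (local minimum)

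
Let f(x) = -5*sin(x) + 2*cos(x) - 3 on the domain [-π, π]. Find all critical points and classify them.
f'(x) = -2*sin(x) - 5*cos(x)

Solve f'(x) = 0 on [-π, π]:
  f'(x) = 0 ⇔ -5*cos(x) = 2*sin(x) ⇔ tan(x) = -5/2, i.e. x = arctan(-5/2) + nπ; keep the solutions lying in [-π, π].
  ⇒ x = -atan(5/2) ≈ -1.1903, pi - atan(5/2) ≈ 1.9513

f''(x) = 5*sin(x) - 2*cos(x)
Second-derivative test at each critical point:
  f''(-1.1903) = -5.3852 < 0 → local maximum
  f''(1.9513) = 5.3852 > 0 → local minimum

Critical points: x = -atan(5/2) ≈ -1.1903 (local maximum); x = pi - atan(5/2) ≈ 1.9513 (local minimum)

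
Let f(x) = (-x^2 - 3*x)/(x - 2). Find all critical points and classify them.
f'(x) = (-x^2 + 4*x + 6)/(x^2 - 4*x + 4)

Solve f'(x) = 0:
  f'(x) = -(x^2 - 4*x - 6)/(x - 2)^2; the denominator is positive wherever f is defined, so f'(x) = 0 ⇔ -x^2 + 4*x + 6 = 0.
  x^2 - 4*x - 6 = 0 has no rational roots; quadratic formula: x = (4 ± √40)/2.
  ⇒ x = 2 - sqrt(10) ≈ -1.1623, 2 + sqrt(10) ≈ 5.1623

f''(x) = -20/(x^3 - 6*x^2 + 12*x - 8)
Second-derivative test at each critical point:
  f''(-1.1623) = 0.6325 > 0 → local minimum
  f''(5.1623) = -0.6325 < 0 → local maximum

Critical points: x = 2 - sqrt(10) ≈ -1.1623 (local minimum); x = 2 + sqrt(10) ≈ 5.1623 (local maximum)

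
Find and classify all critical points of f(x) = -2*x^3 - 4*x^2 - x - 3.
f'(x) = -6*x^2 - 8*x - 1

Solve f'(x) = 0:
  6*x^2 + 8*x + 1 = 0 has no rational roots; quadratic formula: x = (-8 ± √40)/12.
  ⇒ x = -2/3 - sqrt(10)/6 ≈ -1.1937, -2/3 + sqrt(10)/6 ≈ -0.1396

f''(x) = -12*x - 8
Second-derivative test at each critical point:
  f''(-1.1937) = 6.3246 > 0 → local minimum
  f''(-0.1396) = -6.3246 < 0 → local maximum

Critical points: x = -2/3 - sqrt(10)/6 ≈ -1.1937 (local minimum); x = -2/3 + sqrt(10)/6 ≈ -0.1396 (local maximum)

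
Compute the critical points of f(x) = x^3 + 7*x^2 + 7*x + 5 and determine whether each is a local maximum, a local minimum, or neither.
f'(x) = 3*x^2 + 14*x + 7

Solve f'(x) = 0:
  3*x^2 + 14*x + 7 = 0 has no rational roots; quadratic formula: x = (-14 ± √112)/6.
  ⇒ x = -7/3 - 2*sqrt(7)/3 ≈ -4.0972, -7/3 + 2*sqrt(7)/3 ≈ -0.5695

f''(x) = 6*x + 14
Second-derivative test at each critical point:
  f''(-4.0972) = -10.5830 < 0 → local maximum
  f''(-0.5695) = 10.5830 > 0 → local minimum

Critical points: x = -7/3 - 2*sqrt(7)/3 ≈ -4.0972 (local maximum); x = -7/3 + 2*sqrt(7)/3 ≈ -0.5695 (local minimum)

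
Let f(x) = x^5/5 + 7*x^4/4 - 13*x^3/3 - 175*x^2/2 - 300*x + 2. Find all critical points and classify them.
f'(x) = x^4 + 7*x^3 - 13*x^2 - 175*x - 300

Solve f'(x) = 0:
  Factor: x^4 + 7*x^3 - 13*x^2 - 175*x - 300 = (x - 5)*(x + 3)*(x + 4)*(x + 5) = 0.
  ⇒ x = -5, -4, -3, 5

f''(x) = 4*x^3 + 21*x^2 - 26*x - 175
Second-derivative test at each critical point:
  f''(-5) = -20 < 0 → local maximum
  f''(-4) = 9 > 0 → local minimum
  f''(-3) = -16 < 0 → local maximum
  f''(5) = 720 > 0 → local minimum

Critical points: x = -5 (local maximum); x = -4 (local minimum); x = -3 (local maximum); x = 5 (local minimum)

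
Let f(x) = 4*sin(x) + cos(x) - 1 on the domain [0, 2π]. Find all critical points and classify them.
f'(x) = -sin(x) + 4*cos(x)

Solve f'(x) = 0 on [0, 2π]:
  f'(x) = 0 ⇔ 4*cos(x) = sin(x) ⇔ tan(x) = 4, i.e. x = arctan(4) + nπ; keep the solutions lying in [0, 2π].
  ⇒ x = atan(4) ≈ 1.3258, atan(4) + pi ≈ 4.4674

f''(x) = -4*sin(x) - cos(x)
Second-derivative test at each critical point:
  f''(1.3258) = -4.1231 < 0 → local maximum
  f''(4.4674) = 4.1231 > 0 → local minimum

Critical points: x = atan(4) ≈ 1.3258 (local maximum); x = atan(4) + pi ≈ 4.4674 (local minimum)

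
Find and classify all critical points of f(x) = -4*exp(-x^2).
f'(x) = 8*x*exp(-x^2)

Solve f'(x) = 0:
  f'(x) = (8*x)·exp(-x^2) and exp(-x^2) > 0 for every x, so f'(x) = 0 ⇔ 8*x = 0.
  8*x = 0.
  ⇒ x = 0

f''(x) = 8*(1 - 2*x^2)*exp(-x^2)
Second-derivative test at each critical point:
  f''(0) = 8 > 0 → local minimum

Critical points: x = 0 (local minimum)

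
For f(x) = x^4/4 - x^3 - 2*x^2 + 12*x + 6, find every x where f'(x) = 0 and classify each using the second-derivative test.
f'(x) = x^3 - 3*x^2 - 4*x + 12

Solve f'(x) = 0:
  Factor: x^3 - 3*x^2 - 4*x + 12 = (x - 3)*(x - 2)*(x + 2) = 0.
  ⇒ x = -2, 2, 3

f''(x) = 3*x^2 - 6*x - 4
Second-derivative test at each critical point:
  f''(-2) = 20 > 0 → local minimum
  f''(2) = -4 < 0 → local maximum
  f''(3) = 5 > 0 → local minimum

Critical points: x = -2 (local minimum); x = 2 (local maximum); x = 3 (local minimum)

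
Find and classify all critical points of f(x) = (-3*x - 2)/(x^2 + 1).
f'(x) = (3*x^2 + 4*x - 3)/(x^4 + 2*x^2 + 1)

Solve f'(x) = 0:
  f'(x) = (3*x^2 + 4*x - 3)/(x^2 + 1)^2; the denominator is positive wherever f is defined, so f'(x) = 0 ⇔ 3*x^2 + 4*x - 3 = 0.
  3*x^2 + 4*x - 3 = 0 has no rational roots; quadratic formula: x = (-4 ± √52)/6.
  ⇒ x = -sqrt(13)/3 - 2/3 ≈ -1.8685, -2/3 + sqrt(13)/3 ≈ 0.5352

f''(x) = 2*(-4*x^2*(3*x + 2) + (9*x + 2)*(x^2 + 1))/(x^2 + 1)^3
Second-derivative test at each critical point:
  f''(-1.8685) = -0.3575 < 0 → local maximum
  f''(0.5352) = 4.3575 > 0 → local minimum

Critical points: x = -sqrt(13)/3 - 2/3 ≈ -1.8685 (local maximum); x = -2/3 + sqrt(13)/3 ≈ 0.5352 (local minimum)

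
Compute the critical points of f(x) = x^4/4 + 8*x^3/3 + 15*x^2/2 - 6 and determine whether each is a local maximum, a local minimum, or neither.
f'(x) = x*(x^2 + 8*x + 15)

Solve f'(x) = 0:
  Factor: x^3 + 8*x^2 + 15*x = x*(x + 3)*(x + 5) = 0.
  ⇒ x = -5, -3, 0

f''(x) = 3*x^2 + 16*x + 15
Second-derivative test at each critical point:
  f''(-5) = 10 > 0 → local minimum
  f''(-3) = -6 < 0 → local maximum
  f''(0) = 15 > 0 → local minimum

Critical points: x = -5 (local minimum); x = -3 (local maximum); x = 0 (local minimum)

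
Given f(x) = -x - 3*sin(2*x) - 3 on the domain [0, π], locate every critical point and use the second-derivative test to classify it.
f'(x) = 12*sin(x)^2 - 7

Solve f'(x) = 0 on [0, π]:
  f'(x) = 0 ⇔ cos(2*x) = -1/6, i.e. 2*x = ±arccos(-1/6) + 2nπ; keep the solutions lying in [0, π].
  ⇒ x = acos(-1/6)/2 ≈ 0.8691, pi - acos(-1/6)/2 ≈ 2.2725

f''(x) = 12*sin(2*x)
Second-derivative test at each critical point:
  f''(0.8691) = 11.8322 > 0 → local minimum
  f''(2.2725) = -11.8322 < 0 → local maximum

Critical points: x = acos(-1/6)/2 ≈ 0.8691 (local minimum); x = pi - acos(-1/6)/2 ≈ 2.2725 (local maximum)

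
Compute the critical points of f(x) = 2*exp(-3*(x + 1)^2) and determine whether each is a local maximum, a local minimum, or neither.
f'(x) = 12*(-x - 1)*exp(-3*(x + 1)^2)

Solve f'(x) = 0:
  f'(x) = (-12*x - 12)·exp(-3*(x + 1)^2) and exp(-3*(x + 1)^2) > 0 for every x, so f'(x) = 0 ⇔ -12*x - 12 = 0.
  Factor: -12*x - 12 = -12*(x + 1) = 0.
  ⇒ x = -1

f''(x) = 12*(6*(x + 1)^2 - 1)*exp(-3*(x + 1)^2)
Second-derivative test at each critical point:
  f''(-1) = -12 < 0 → local maximum

Critical points: x = -1 (local maximum)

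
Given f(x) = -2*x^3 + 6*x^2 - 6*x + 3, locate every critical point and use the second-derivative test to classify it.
f'(x) = -6*x^2 + 12*x - 6

Solve f'(x) = 0:
  Factor: -6*x^2 + 12*x - 6 = -6*(x - 1)^2 = 0.
  ⇒ x = 1

f''(x) = 12 - 12*x
Second-derivative test at each critical point:
  f''(1) = 0, so the second-derivative test is inconclusive; use the first-derivative test: f'(3/4) = -0.3750, f'(5/4) = -0.3750 — f' is negative on both sides (no sign change) → neither a local maximum nor a local minimum

Critical points: x = 1 (neither)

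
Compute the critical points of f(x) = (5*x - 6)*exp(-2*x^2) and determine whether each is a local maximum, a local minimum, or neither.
f'(x) = (-4*x*(5*x - 6) + 5)*exp(-2*x^2)

Solve f'(x) = 0:
  f'(x) = (-20*x^2 + 24*x + 5)·exp(-2*x^2) and exp(-2*x^2) > 0 for every x, so f'(x) = 0 ⇔ -20*x^2 + 24*x + 5 = 0.
  20*x^2 - 24*x - 5 = 0 has no rational roots; quadratic formula: x = (24 ± √976)/40.
  ⇒ x = 3/5 - sqrt(61)/10 ≈ -0.1810, 3/5 + sqrt(61)/10 ≈ 1.3810

f''(x) = 4*(4*x^2*(5*x - 6) - 15*x + 6)*exp(-2*x^2)
Second-derivative test at each critical point:
  f''(-0.1810) = 29.2591 > 0 → local minimum
  f''(1.3810) = -0.6889 < 0 → local maximum

Critical points: x = 3/5 - sqrt(61)/10 ≈ -0.1810 (local minimum); x = 3/5 + sqrt(61)/10 ≈ 1.3810 (local maximum)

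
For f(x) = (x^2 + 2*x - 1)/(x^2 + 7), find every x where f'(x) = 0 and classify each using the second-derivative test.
f'(x) = 2*(-x^2 + 8*x + 7)/(x^4 + 14*x^2 + 49)

Solve f'(x) = 0:
  f'(x) = -2*(x^2 - 8*x - 7)/(x^2 + 7)^2; the denominator is positive wherever f is defined, so f'(x) = 0 ⇔ -2*x^2 + 16*x + 14 = 0.
  Factor: -2*x^2 + 16*x + 14 = -2*(x^2 - 8*x - 7); x^2 - 8*x - 7 = 0 has no rational roots; quadratic formula: x = (8 ± √92)/2.
  ⇒ x = 4 - sqrt(23) ≈ -0.7958, 4 + sqrt(23) ≈ 8.7958

f''(x) = 4*(x^3 - 12*x^2 - 21*x + 28)/(x^6 + 21*x^4 + 147*x^2 + 343)
Second-derivative test at each critical point:
  f''(-0.7958) = 0.3292 > 0 → local minimum
  f''(8.7958) = -0.0027 < 0 → local maximum

Critical points: x = 4 - sqrt(23) ≈ -0.7958 (local minimum); x = 4 + sqrt(23) ≈ 8.7958 (local maximum)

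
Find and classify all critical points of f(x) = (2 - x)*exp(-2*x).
f'(x) = (2*x - 5)*exp(-2*x)

Solve f'(x) = 0:
  f'(x) = (2*x - 5)·exp(-2*x) and exp(-2*x) > 0 for every x, so f'(x) = 0 ⇔ 2*x - 5 = 0.
  2*x - 5 = 0.
  ⇒ x = 5/2

f''(x) = 4*(3 - x)*exp(-2*x)
Second-derivative test at each critical point:
  f''(5/2) = 0.0135 > 0 → local minimum

Critical points: x = 5/2 (local minimum)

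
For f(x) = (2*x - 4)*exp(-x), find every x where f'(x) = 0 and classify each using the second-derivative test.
f'(x) = 2*(3 - x)*exp(-x)

Solve f'(x) = 0:
  f'(x) = (6 - 2*x)·exp(-x) and exp(-x) > 0 for every x, so f'(x) = 0 ⇔ 6 - 2*x = 0.
  Factor: 6 - 2*x = -2*(x - 3) = 0.
  ⇒ x = 3

f''(x) = 2*(x - 4)*exp(-x)
Second-derivative test at each critical point:
  f''(3) = -0.0996 < 0 → local maximum

Critical points: x = 3 (local maximum)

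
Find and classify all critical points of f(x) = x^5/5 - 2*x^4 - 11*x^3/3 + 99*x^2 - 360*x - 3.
f'(x) = x^4 - 8*x^3 - 11*x^2 + 198*x - 360

Solve f'(x) = 0:
  Factor: x^4 - 8*x^3 - 11*x^2 + 198*x - 360 = (x - 6)*(x - 4)*(x - 3)*(x + 5) = 0.
  ⇒ x = -5, 3, 4, 6

f''(x) = 4*x^3 - 24*x^2 - 22*x + 198
Second-derivative test at each critical point:
  f''(-5) = -792 < 0 → local maximum
  f''(3) = 24 > 0 → local minimum
  f''(4) = -18 < 0 → local maximum
  f''(6) = 66 > 0 → local minimum

Critical points: x = -5 (local maximum); x = 3 (local minimum); x = 4 (local maximum); x = 6 (local minimum)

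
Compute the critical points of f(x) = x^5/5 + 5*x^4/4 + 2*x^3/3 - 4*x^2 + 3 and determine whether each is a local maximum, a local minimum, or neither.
f'(x) = x*(x^3 + 5*x^2 + 2*x - 8)

Solve f'(x) = 0:
  Factor: x^4 + 5*x^3 + 2*x^2 - 8*x = x*(x - 1)*(x + 2)*(x + 4) = 0.
  ⇒ x = -4, -2, 0, 1

f''(x) = 4*x^3 + 15*x^2 + 4*x - 8
Second-derivative test at each critical point:
  f''(-4) = -40 < 0 → local maximum
  f''(-2) = 12 > 0 → local minimum
  f''(0) = -8 < 0 → local maximum
  f''(1) = 15 > 0 → local minimum

Critical points: x = -4 (local maximum); x = -2 (local minimum); x = 0 (local maximum); x = 1 (local minimum)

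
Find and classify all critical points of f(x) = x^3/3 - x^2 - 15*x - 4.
f'(x) = x^2 - 2*x - 15

Solve f'(x) = 0:
  Factor: x^2 - 2*x - 15 = (x - 5)*(x + 3) = 0.
  ⇒ x = -3, 5

f''(x) = 2*x - 2
Second-derivative test at each critical point:
  f''(-3) = -8 < 0 → local maximum
  f''(5) = 8 > 0 → local minimum

Critical points: x = -3 (local maximum); x = 5 (local minimum)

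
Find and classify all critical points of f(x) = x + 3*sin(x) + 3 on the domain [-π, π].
f'(x) = 3*cos(x) + 1

Solve f'(x) = 0 on [-π, π]:
  f'(x) = 0 ⇔ cos(x) = -1/3, i.e. x = ±arccos(-1/3) + 2nπ; keep the solutions lying in [-π, π].
  ⇒ x = -acos(-1/3) ≈ -1.9106, acos(-1/3) ≈ 1.9106

f''(x) = -3*sin(x)
Second-derivative test at each critical point:
  f''(-1.9106) = 2.8284 > 0 → local minimum
  f''(1.9106) = -2.8284 < 0 → local maximum

Critical points: x = -acos(-1/3) ≈ -1.9106 (local minimum); x = acos(-1/3) ≈ 1.9106 (local maximum)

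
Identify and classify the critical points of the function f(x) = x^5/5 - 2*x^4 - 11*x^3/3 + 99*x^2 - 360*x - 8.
f'(x) = x^4 - 8*x^3 - 11*x^2 + 198*x - 360

Solve f'(x) = 0:
  Factor: x^4 - 8*x^3 - 11*x^2 + 198*x - 360 = (x - 6)*(x - 4)*(x - 3)*(x + 5) = 0.
  ⇒ x = -5, 3, 4, 6

f''(x) = 4*x^3 - 24*x^2 - 22*x + 198
Second-derivative test at each critical point:
  f''(-5) = -792 < 0 → local maximum
  f''(3) = 24 > 0 → local minimum
  f''(4) = -18 < 0 → local maximum
  f''(6) = 66 > 0 → local minimum

Critical points: x = -5 (local maximum); x = 3 (local minimum); x = 4 (local maximum); x = 6 (local minimum)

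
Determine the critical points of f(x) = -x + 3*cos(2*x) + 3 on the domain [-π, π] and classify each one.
f'(x) = -6*sin(2*x) - 1

Solve f'(x) = 0 on [-π, π]:
  f'(x) = 0 ⇔ sin(2*x) = -1/6, i.e. 2*x = arcsin(-1/6) + 2nπ or 2*x = π − arcsin(-1/6) + 2nπ; keep the solutions lying in [-π, π].
  ⇒ x = -pi/2 + asin(1/6)/2 ≈ -1.4871, -asin(1/6)/2 ≈ -0.0837, asin(1/6)/2 + pi/2 ≈ 1.6545, pi - asin(1/6)/2 ≈ 3.0579

f''(x) = -12*cos(2*x)
Second-derivative test at each critical point:
  f''(-1.4871) = 11.8322 > 0 → local minimum
  f''(-0.0837) = -11.8322 < 0 → local maximum
  f''(1.6545) = 11.8322 > 0 → local minimum
  f''(3.0579) = -11.8322 < 0 → local maximum

Critical points: x = -pi/2 + asin(1/6)/2 ≈ -1.4871 (local minimum); x = -asin(1/6)/2 ≈ -0.0837 (local maximum); x = asin(1/6)/2 + pi/2 ≈ 1.6545 (local minimum); x = pi - asin(1/6)/2 ≈ 3.0579 (local maximum)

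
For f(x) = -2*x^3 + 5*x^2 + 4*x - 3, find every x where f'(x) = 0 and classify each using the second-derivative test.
f'(x) = -6*x^2 + 10*x + 4

Solve f'(x) = 0:
  Factor: -6*x^2 + 10*x + 4 = -2*(x - 2)*(3*x + 1) = 0.
  ⇒ x = -1/3, 2

f''(x) = 10 - 12*x
Second-derivative test at each critical point:
  f''(-1/3) = 14 > 0 → local minimum
  f''(2) = -14 < 0 → local maximum

Critical points: x = -1/3 (local minimum); x = 2 (local maximum)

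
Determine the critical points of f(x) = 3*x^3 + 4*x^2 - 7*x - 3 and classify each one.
f'(x) = 9*x^2 + 8*x - 7

Solve f'(x) = 0:
  9*x^2 + 8*x - 7 = 0 has no rational roots; quadratic formula: x = (-8 ± √316)/18.
  ⇒ x = -sqrt(79)/9 - 4/9 ≈ -1.4320, -4/9 + sqrt(79)/9 ≈ 0.5431

f''(x) = 18*x + 8
Second-derivative test at each critical point:
  f''(-1.4320) = -17.7764 < 0 → local maximum
  f''(0.5431) = 17.7764 > 0 → local minimum

Critical points: x = -sqrt(79)/9 - 4/9 ≈ -1.4320 (local maximum); x = -4/9 + sqrt(79)/9 ≈ 0.5431 (local minimum)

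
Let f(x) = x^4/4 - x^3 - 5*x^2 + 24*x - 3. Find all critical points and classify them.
f'(x) = x^3 - 3*x^2 - 10*x + 24

Solve f'(x) = 0:
  Factor: x^3 - 3*x^2 - 10*x + 24 = (x - 4)*(x - 2)*(x + 3) = 0.
  ⇒ x = -3, 2, 4

f''(x) = 3*x^2 - 6*x - 10
Second-derivative test at each critical point:
  f''(-3) = 35 > 0 → local minimum
  f''(2) = -10 < 0 → local maximum
  f''(4) = 14 > 0 → local minimum

Critical points: x = -3 (local minimum); x = 2 (local maximum); x = 4 (local minimum)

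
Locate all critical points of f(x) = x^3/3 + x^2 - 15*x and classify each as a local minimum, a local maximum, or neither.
f'(x) = x^2 + 2*x - 15

Solve f'(x) = 0:
  Factor: x^2 + 2*x - 15 = (x - 3)*(x + 5) = 0.
  ⇒ x = -5, 3

f''(x) = 2*x + 2
Second-derivative test at each critical point:
  f''(-5) = -8 < 0 → local maximum
  f''(3) = 8 > 0 → local minimum

Critical points: x = -5 (local maximum); x = 3 (local minimum)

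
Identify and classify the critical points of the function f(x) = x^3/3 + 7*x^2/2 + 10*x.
f'(x) = x^2 + 7*x + 10

Solve f'(x) = 0:
  Factor: x^2 + 7*x + 10 = (x + 2)*(x + 5) = 0.
  ⇒ x = -5, -2

f''(x) = 2*x + 7
Second-derivative test at each critical point:
  f''(-5) = -3 < 0 → local maximum
  f''(-2) = 3 > 0 → local minimum

Critical points: x = -5 (local maximum); x = -2 (local minimum)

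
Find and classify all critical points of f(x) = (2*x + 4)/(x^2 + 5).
f'(x) = 2*(x^2 - 2*x*(x + 2) + 5)/(x^2 + 5)^2

Solve f'(x) = 0:
  f'(x) = -2*(x - 1)*(x + 5)/(x^2 + 5)^2; the denominator is positive wherever f is defined, so f'(x) = 0 ⇔ -2*x^2 - 8*x + 10 = 0.
  Factor: -2*x^2 - 8*x + 10 = -2*(x - 1)*(x + 5) = 0.
  ⇒ x = -5, 1

f''(x) = 4*(4*x^2*(x + 2) - (3*x + 2)*(x^2 + 5))/(x^2 + 5)^3
Second-derivative test at each critical point:
  f''(-5) = 1/75 > 0 → local minimum
  f''(1) = -1/3 < 0 → local maximum

Critical points: x = -5 (local minimum); x = 1 (local maximum)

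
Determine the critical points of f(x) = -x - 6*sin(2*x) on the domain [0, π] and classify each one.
f'(x) = 24*sin(x)^2 - 13

Solve f'(x) = 0 on [0, π]:
  f'(x) = 0 ⇔ cos(2*x) = -1/12, i.e. 2*x = ±arccos(-1/12) + 2nπ; keep the solutions lying in [0, π].
  ⇒ x = acos(-1/12)/2 ≈ 0.8271, pi - acos(-1/12)/2 ≈ 2.3145

f''(x) = 24*sin(2*x)
Second-derivative test at each critical point:
  f''(0.8271) = 23.9165 > 0 → local minimum
  f''(2.3145) = -23.9165 < 0 → local maximum

Critical points: x = acos(-1/12)/2 ≈ 0.8271 (local minimum); x = pi - acos(-1/12)/2 ≈ 2.3145 (local maximum)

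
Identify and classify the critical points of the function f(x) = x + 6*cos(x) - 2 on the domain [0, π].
f'(x) = 1 - 6*sin(x)

Solve f'(x) = 0 on [0, π]:
  f'(x) = 0 ⇔ sin(x) = 1/6, i.e. x = arcsin(1/6) + 2nπ or x = π − arcsin(1/6) + 2nπ; keep the solutions lying in [0, π].
  ⇒ x = asin(1/6) ≈ 0.1674, pi - asin(1/6) ≈ 2.9741

f''(x) = -6*cos(x)
Second-derivative test at each critical point:
  f''(0.1674) = -5.9161 < 0 → local maximum
  f''(2.9741) = 5.9161 > 0 → local minimum

Critical points: x = asin(1/6) ≈ 0.1674 (local maximum); x = pi - asin(1/6) ≈ 2.9741 (local minimum)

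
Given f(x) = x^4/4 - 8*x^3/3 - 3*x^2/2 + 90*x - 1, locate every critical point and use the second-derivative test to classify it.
f'(x) = x^3 - 8*x^2 - 3*x + 90

Solve f'(x) = 0:
  Factor: x^3 - 8*x^2 - 3*x + 90 = (x - 6)*(x - 5)*(x + 3) = 0.
  ⇒ x = -3, 5, 6

f''(x) = 3*x^2 - 16*x - 3
Second-derivative test at each critical point:
  f''(-3) = 72 > 0 → local minimum
  f''(5) = -8 < 0 → local maximum
  f''(6) = 9 > 0 → local minimum

Critical points: x = -3 (local minimum); x = 5 (local maximum); x = 6 (local minimum)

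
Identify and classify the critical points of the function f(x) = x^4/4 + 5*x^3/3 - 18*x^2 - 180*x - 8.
f'(x) = x^3 + 5*x^2 - 36*x - 180

Solve f'(x) = 0:
  Factor: x^3 + 5*x^2 - 36*x - 180 = (x - 6)*(x + 5)*(x + 6) = 0.
  ⇒ x = -6, -5, 6

f''(x) = 3*x^2 + 10*x - 36
Second-derivative test at each critical point:
  f''(-6) = 12 > 0 → local minimum
  f''(-5) = -11 < 0 → local maximum
  f''(6) = 132 > 0 → local minimum

Critical points: x = -6 (local minimum); x = -5 (local maximum); x = 6 (local minimum)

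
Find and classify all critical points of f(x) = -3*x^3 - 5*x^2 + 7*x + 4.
f'(x) = -9*x^2 - 10*x + 7

Solve f'(x) = 0:
  9*x^2 + 10*x - 7 = 0 has no rational roots; quadratic formula: x = (-10 ± √352)/18.
  ⇒ x = -2*sqrt(22)/9 - 5/9 ≈ -1.5979, -5/9 + 2*sqrt(22)/9 ≈ 0.4868

f''(x) = -18*x - 10
Second-derivative test at each critical point:
  f''(-1.5979) = 18.7617 > 0 → local minimum
  f''(0.4868) = -18.7617 < 0 → local maximum

Critical points: x = -2*sqrt(22)/9 - 5/9 ≈ -1.5979 (local minimum); x = -5/9 + 2*sqrt(22)/9 ≈ 0.4868 (local maximum)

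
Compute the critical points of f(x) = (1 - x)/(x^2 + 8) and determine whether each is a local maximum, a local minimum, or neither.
f'(x) = (-x^2 + 2*x*(x - 1) - 8)/(x^2 + 8)^2

Solve f'(x) = 0:
  f'(x) = (x - 4)*(x + 2)/(x^2 + 8)^2; the denominator is positive wherever f is defined, so f'(x) = 0 ⇔ x^2 - 2*x - 8 = 0.
  Factor: x^2 - 2*x - 8 = (x - 4)*(x + 2) = 0.
  ⇒ x = -2, 4

f''(x) = 2*(4*x^2*(1 - x) + (3*x - 1)*(x^2 + 8))/(x^2 + 8)^3
Second-derivative test at each critical point:
  f''(-2) = -1/24 < 0 → local maximum
  f''(4) = 1/96 > 0 → local minimum

Critical points: x = -2 (local maximum); x = 4 (local minimum)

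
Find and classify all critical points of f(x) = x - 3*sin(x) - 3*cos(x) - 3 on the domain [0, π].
f'(x) = -3*sqrt(2)*cos(x + pi/4) + 1

Solve f'(x) = 0 on [0, π]:
  f'(x) = 0 ⇔ 3*sin(x) - 3*cos(x) = -1. Write the left side as R·cos(x + φ) with R = √((-3)² + (-3)²) = 3*sqrt(2), cos φ = -sqrt(2)/2, sin φ = -sqrt(2)/2; then cos(x + φ) = -sqrt(2)/6. Solve for x and keep the solutions lying in [0, π].
  ⇒ x = atan((-1 + sqrt(17))/(1 + sqrt(17))) ≈ 0.5475

f''(x) = 3*sqrt(2)*sin(x + pi/4)
Second-derivative test at each critical point:
  f''(0.5475) = 4.1231 > 0 → local minimum

Critical points: x = atan((-1 + sqrt(17))/(1 + sqrt(17))) ≈ 0.5475 (local minimum)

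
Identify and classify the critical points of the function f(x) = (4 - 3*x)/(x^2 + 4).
f'(x) = (3*x^2 - 8*x - 12)/(x^4 + 8*x^2 + 16)

Solve f'(x) = 0:
  f'(x) = (3*x^2 - 8*x - 12)/(x^2 + 4)^2; the denominator is positive wherever f is defined, so f'(x) = 0 ⇔ 3*x^2 - 8*x - 12 = 0.
  3*x^2 - 8*x - 12 = 0 has no rational roots; quadratic formula: x = (8 ± √208)/6.
  ⇒ x = 4/3 - 2*sqrt(13)/3 ≈ -1.0704, 4/3 + 2*sqrt(13)/3 ≈ 3.7370

f''(x) = 2*(4*x^2*(4 - 3*x) + (9*x - 4)*(x^2 + 4))/(x^2 + 4)^3
Second-derivative test at each critical point:
  f''(-1.0704) = -0.5447 < 0 → local maximum
  f''(3.7370) = 0.0447 > 0 → local minimum

Critical points: x = 4/3 - 2*sqrt(13)/3 ≈ -1.0704 (local maximum); x = 4/3 + 2*sqrt(13)/3 ≈ 3.7370 (local minimum)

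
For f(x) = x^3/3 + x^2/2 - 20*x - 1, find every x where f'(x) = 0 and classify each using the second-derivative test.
f'(x) = x^2 + x - 20

Solve f'(x) = 0:
  Factor: x^2 + x - 20 = (x - 4)*(x + 5) = 0.
  ⇒ x = -5, 4

f''(x) = 2*x + 1
Second-derivative test at each critical point:
  f''(-5) = -9 < 0 → local maximum
  f''(4) = 9 > 0 → local minimum

Critical points: x = -5 (local maximum); x = 4 (local minimum)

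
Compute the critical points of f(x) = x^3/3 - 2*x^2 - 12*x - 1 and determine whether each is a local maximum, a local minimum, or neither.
f'(x) = x^2 - 4*x - 12

Solve f'(x) = 0:
  Factor: x^2 - 4*x - 12 = (x - 6)*(x + 2) = 0.
  ⇒ x = -2, 6

f''(x) = 2*x - 4
Second-derivative test at each critical point:
  f''(-2) = -8 < 0 → local maximum
  f''(6) = 8 > 0 → local minimum

Critical points: x = -2 (local maximum); x = 6 (local minimum)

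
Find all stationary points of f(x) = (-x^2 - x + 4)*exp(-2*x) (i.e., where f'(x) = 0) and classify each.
f'(x) = (2*x^2 - 9)*exp(-2*x)

Solve f'(x) = 0:
  f'(x) = (2*x^2 - 9)·exp(-2*x) and exp(-2*x) > 0 for every x, so f'(x) = 0 ⇔ 2*x^2 - 9 = 0.
  2*x^2 - 9 = 0 has no rational roots; quadratic formula: x = (0 ± √72)/4.
  ⇒ x = -3*sqrt(2)/2 ≈ -2.1213, 3*sqrt(2)/2 ≈ 2.1213

f''(x) = 2*(-2*x^2 + 2*x + 9)*exp(-2*x)
Second-derivative test at each critical point:
  f''(-2.1213) = -590.5024 < 0 → local maximum
  f''(2.1213) = 0.1219 > 0 → local minimum

Critical points: x = -3*sqrt(2)/2 ≈ -2.1213 (local maximum); x = 3*sqrt(2)/2 ≈ 2.1213 (local minimum)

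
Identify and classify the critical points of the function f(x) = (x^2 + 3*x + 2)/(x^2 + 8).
f'(x) = 3*(-x^2 + 4*x + 8)/(x^4 + 16*x^2 + 64)

Solve f'(x) = 0:
  f'(x) = -3*(x^2 - 4*x - 8)/(x^2 + 8)^2; the denominator is positive wherever f is defined, so f'(x) = 0 ⇔ -3*x^2 + 12*x + 24 = 0.
  Factor: -3*x^2 + 12*x + 24 = -3*(x^2 - 4*x - 8); x^2 - 4*x - 8 = 0 has no rational roots; quadratic formula: x = (4 ± √48)/2.
  ⇒ x = 2 - 2*sqrt(3) ≈ -1.4641, 2 + 2*sqrt(3) ≈ 5.4641

f''(x) = 6*(x^3 - 6*x^2 - 24*x + 16)/(x^6 + 24*x^4 + 192*x^2 + 512)
Second-derivative test at each critical point:
  f''(-1.4641) = 0.2020 > 0 → local minimum
  f''(5.4641) = -0.0145 < 0 → local maximum

Critical points: x = 2 - 2*sqrt(3) ≈ -1.4641 (local minimum); x = 2 + 2*sqrt(3) ≈ 5.4641 (local maximum)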